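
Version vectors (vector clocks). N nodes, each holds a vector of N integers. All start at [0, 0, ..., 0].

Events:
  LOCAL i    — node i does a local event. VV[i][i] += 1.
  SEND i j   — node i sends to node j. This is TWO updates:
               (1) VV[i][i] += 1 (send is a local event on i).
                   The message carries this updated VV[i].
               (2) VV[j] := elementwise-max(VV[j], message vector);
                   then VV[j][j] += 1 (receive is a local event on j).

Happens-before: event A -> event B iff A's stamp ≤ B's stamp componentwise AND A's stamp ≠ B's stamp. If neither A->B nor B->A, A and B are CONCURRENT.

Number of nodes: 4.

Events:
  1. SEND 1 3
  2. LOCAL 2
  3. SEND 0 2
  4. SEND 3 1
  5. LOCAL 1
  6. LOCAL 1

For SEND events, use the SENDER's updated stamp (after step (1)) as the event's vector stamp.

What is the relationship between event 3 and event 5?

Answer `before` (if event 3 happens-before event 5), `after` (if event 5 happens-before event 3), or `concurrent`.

Initial: VV[0]=[0, 0, 0, 0]
Initial: VV[1]=[0, 0, 0, 0]
Initial: VV[2]=[0, 0, 0, 0]
Initial: VV[3]=[0, 0, 0, 0]
Event 1: SEND 1->3: VV[1][1]++ -> VV[1]=[0, 1, 0, 0], msg_vec=[0, 1, 0, 0]; VV[3]=max(VV[3],msg_vec) then VV[3][3]++ -> VV[3]=[0, 1, 0, 1]
Event 2: LOCAL 2: VV[2][2]++ -> VV[2]=[0, 0, 1, 0]
Event 3: SEND 0->2: VV[0][0]++ -> VV[0]=[1, 0, 0, 0], msg_vec=[1, 0, 0, 0]; VV[2]=max(VV[2],msg_vec) then VV[2][2]++ -> VV[2]=[1, 0, 2, 0]
Event 4: SEND 3->1: VV[3][3]++ -> VV[3]=[0, 1, 0, 2], msg_vec=[0, 1, 0, 2]; VV[1]=max(VV[1],msg_vec) then VV[1][1]++ -> VV[1]=[0, 2, 0, 2]
Event 5: LOCAL 1: VV[1][1]++ -> VV[1]=[0, 3, 0, 2]
Event 6: LOCAL 1: VV[1][1]++ -> VV[1]=[0, 4, 0, 2]
Event 3 stamp: [1, 0, 0, 0]
Event 5 stamp: [0, 3, 0, 2]
[1, 0, 0, 0] <= [0, 3, 0, 2]? False
[0, 3, 0, 2] <= [1, 0, 0, 0]? False
Relation: concurrent

Answer: concurrent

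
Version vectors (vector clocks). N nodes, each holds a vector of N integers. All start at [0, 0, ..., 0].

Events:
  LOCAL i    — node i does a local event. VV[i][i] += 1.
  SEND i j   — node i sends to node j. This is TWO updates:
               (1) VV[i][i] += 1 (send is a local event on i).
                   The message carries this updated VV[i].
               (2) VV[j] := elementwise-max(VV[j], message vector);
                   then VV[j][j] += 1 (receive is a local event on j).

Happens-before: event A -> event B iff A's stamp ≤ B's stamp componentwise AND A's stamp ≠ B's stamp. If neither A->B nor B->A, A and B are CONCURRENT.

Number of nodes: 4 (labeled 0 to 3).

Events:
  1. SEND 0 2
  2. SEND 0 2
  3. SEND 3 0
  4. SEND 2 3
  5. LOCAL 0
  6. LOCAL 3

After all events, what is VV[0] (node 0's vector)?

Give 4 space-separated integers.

Answer: 4 0 0 1

Derivation:
Initial: VV[0]=[0, 0, 0, 0]
Initial: VV[1]=[0, 0, 0, 0]
Initial: VV[2]=[0, 0, 0, 0]
Initial: VV[3]=[0, 0, 0, 0]
Event 1: SEND 0->2: VV[0][0]++ -> VV[0]=[1, 0, 0, 0], msg_vec=[1, 0, 0, 0]; VV[2]=max(VV[2],msg_vec) then VV[2][2]++ -> VV[2]=[1, 0, 1, 0]
Event 2: SEND 0->2: VV[0][0]++ -> VV[0]=[2, 0, 0, 0], msg_vec=[2, 0, 0, 0]; VV[2]=max(VV[2],msg_vec) then VV[2][2]++ -> VV[2]=[2, 0, 2, 0]
Event 3: SEND 3->0: VV[3][3]++ -> VV[3]=[0, 0, 0, 1], msg_vec=[0, 0, 0, 1]; VV[0]=max(VV[0],msg_vec) then VV[0][0]++ -> VV[0]=[3, 0, 0, 1]
Event 4: SEND 2->3: VV[2][2]++ -> VV[2]=[2, 0, 3, 0], msg_vec=[2, 0, 3, 0]; VV[3]=max(VV[3],msg_vec) then VV[3][3]++ -> VV[3]=[2, 0, 3, 2]
Event 5: LOCAL 0: VV[0][0]++ -> VV[0]=[4, 0, 0, 1]
Event 6: LOCAL 3: VV[3][3]++ -> VV[3]=[2, 0, 3, 3]
Final vectors: VV[0]=[4, 0, 0, 1]; VV[1]=[0, 0, 0, 0]; VV[2]=[2, 0, 3, 0]; VV[3]=[2, 0, 3, 3]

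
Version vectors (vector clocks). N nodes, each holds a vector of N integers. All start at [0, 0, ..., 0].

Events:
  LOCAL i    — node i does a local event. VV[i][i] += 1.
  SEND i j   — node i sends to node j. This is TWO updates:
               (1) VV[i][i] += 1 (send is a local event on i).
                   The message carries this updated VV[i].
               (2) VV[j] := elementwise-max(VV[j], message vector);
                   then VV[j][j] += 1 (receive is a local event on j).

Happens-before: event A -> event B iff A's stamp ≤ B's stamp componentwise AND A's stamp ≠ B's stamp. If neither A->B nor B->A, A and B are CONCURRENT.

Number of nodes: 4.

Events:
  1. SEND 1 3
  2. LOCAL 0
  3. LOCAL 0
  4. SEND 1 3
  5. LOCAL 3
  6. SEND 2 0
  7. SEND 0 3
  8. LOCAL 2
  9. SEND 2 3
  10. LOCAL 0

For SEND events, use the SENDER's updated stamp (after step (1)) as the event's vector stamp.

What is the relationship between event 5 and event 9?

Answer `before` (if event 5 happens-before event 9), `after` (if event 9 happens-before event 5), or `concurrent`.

Initial: VV[0]=[0, 0, 0, 0]
Initial: VV[1]=[0, 0, 0, 0]
Initial: VV[2]=[0, 0, 0, 0]
Initial: VV[3]=[0, 0, 0, 0]
Event 1: SEND 1->3: VV[1][1]++ -> VV[1]=[0, 1, 0, 0], msg_vec=[0, 1, 0, 0]; VV[3]=max(VV[3],msg_vec) then VV[3][3]++ -> VV[3]=[0, 1, 0, 1]
Event 2: LOCAL 0: VV[0][0]++ -> VV[0]=[1, 0, 0, 0]
Event 3: LOCAL 0: VV[0][0]++ -> VV[0]=[2, 0, 0, 0]
Event 4: SEND 1->3: VV[1][1]++ -> VV[1]=[0, 2, 0, 0], msg_vec=[0, 2, 0, 0]; VV[3]=max(VV[3],msg_vec) then VV[3][3]++ -> VV[3]=[0, 2, 0, 2]
Event 5: LOCAL 3: VV[3][3]++ -> VV[3]=[0, 2, 0, 3]
Event 6: SEND 2->0: VV[2][2]++ -> VV[2]=[0, 0, 1, 0], msg_vec=[0, 0, 1, 0]; VV[0]=max(VV[0],msg_vec) then VV[0][0]++ -> VV[0]=[3, 0, 1, 0]
Event 7: SEND 0->3: VV[0][0]++ -> VV[0]=[4, 0, 1, 0], msg_vec=[4, 0, 1, 0]; VV[3]=max(VV[3],msg_vec) then VV[3][3]++ -> VV[3]=[4, 2, 1, 4]
Event 8: LOCAL 2: VV[2][2]++ -> VV[2]=[0, 0, 2, 0]
Event 9: SEND 2->3: VV[2][2]++ -> VV[2]=[0, 0, 3, 0], msg_vec=[0, 0, 3, 0]; VV[3]=max(VV[3],msg_vec) then VV[3][3]++ -> VV[3]=[4, 2, 3, 5]
Event 10: LOCAL 0: VV[0][0]++ -> VV[0]=[5, 0, 1, 0]
Event 5 stamp: [0, 2, 0, 3]
Event 9 stamp: [0, 0, 3, 0]
[0, 2, 0, 3] <= [0, 0, 3, 0]? False
[0, 0, 3, 0] <= [0, 2, 0, 3]? False
Relation: concurrent

Answer: concurrent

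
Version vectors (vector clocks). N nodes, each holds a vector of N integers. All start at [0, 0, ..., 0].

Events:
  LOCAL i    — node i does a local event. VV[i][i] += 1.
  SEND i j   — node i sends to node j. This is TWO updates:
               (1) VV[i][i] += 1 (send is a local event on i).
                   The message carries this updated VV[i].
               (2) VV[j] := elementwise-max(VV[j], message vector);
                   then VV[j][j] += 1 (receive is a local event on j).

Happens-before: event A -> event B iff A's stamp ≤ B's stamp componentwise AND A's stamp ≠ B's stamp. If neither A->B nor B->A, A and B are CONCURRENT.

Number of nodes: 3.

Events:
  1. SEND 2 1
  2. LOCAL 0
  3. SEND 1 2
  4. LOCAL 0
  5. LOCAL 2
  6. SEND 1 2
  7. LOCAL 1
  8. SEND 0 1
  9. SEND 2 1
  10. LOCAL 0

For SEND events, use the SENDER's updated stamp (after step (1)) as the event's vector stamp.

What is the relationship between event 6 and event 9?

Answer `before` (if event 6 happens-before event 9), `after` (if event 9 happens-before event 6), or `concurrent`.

Answer: before

Derivation:
Initial: VV[0]=[0, 0, 0]
Initial: VV[1]=[0, 0, 0]
Initial: VV[2]=[0, 0, 0]
Event 1: SEND 2->1: VV[2][2]++ -> VV[2]=[0, 0, 1], msg_vec=[0, 0, 1]; VV[1]=max(VV[1],msg_vec) then VV[1][1]++ -> VV[1]=[0, 1, 1]
Event 2: LOCAL 0: VV[0][0]++ -> VV[0]=[1, 0, 0]
Event 3: SEND 1->2: VV[1][1]++ -> VV[1]=[0, 2, 1], msg_vec=[0, 2, 1]; VV[2]=max(VV[2],msg_vec) then VV[2][2]++ -> VV[2]=[0, 2, 2]
Event 4: LOCAL 0: VV[0][0]++ -> VV[0]=[2, 0, 0]
Event 5: LOCAL 2: VV[2][2]++ -> VV[2]=[0, 2, 3]
Event 6: SEND 1->2: VV[1][1]++ -> VV[1]=[0, 3, 1], msg_vec=[0, 3, 1]; VV[2]=max(VV[2],msg_vec) then VV[2][2]++ -> VV[2]=[0, 3, 4]
Event 7: LOCAL 1: VV[1][1]++ -> VV[1]=[0, 4, 1]
Event 8: SEND 0->1: VV[0][0]++ -> VV[0]=[3, 0, 0], msg_vec=[3, 0, 0]; VV[1]=max(VV[1],msg_vec) then VV[1][1]++ -> VV[1]=[3, 5, 1]
Event 9: SEND 2->1: VV[2][2]++ -> VV[2]=[0, 3, 5], msg_vec=[0, 3, 5]; VV[1]=max(VV[1],msg_vec) then VV[1][1]++ -> VV[1]=[3, 6, 5]
Event 10: LOCAL 0: VV[0][0]++ -> VV[0]=[4, 0, 0]
Event 6 stamp: [0, 3, 1]
Event 9 stamp: [0, 3, 5]
[0, 3, 1] <= [0, 3, 5]? True
[0, 3, 5] <= [0, 3, 1]? False
Relation: before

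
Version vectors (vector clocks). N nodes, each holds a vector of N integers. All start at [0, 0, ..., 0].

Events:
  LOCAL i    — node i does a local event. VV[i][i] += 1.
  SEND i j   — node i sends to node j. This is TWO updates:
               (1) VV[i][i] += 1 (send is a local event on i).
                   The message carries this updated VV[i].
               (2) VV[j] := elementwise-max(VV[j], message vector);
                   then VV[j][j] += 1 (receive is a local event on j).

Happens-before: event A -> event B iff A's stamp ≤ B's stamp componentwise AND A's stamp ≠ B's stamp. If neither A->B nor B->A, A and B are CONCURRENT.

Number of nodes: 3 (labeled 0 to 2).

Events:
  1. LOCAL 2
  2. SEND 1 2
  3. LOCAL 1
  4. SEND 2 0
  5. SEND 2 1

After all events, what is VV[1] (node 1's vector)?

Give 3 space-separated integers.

Initial: VV[0]=[0, 0, 0]
Initial: VV[1]=[0, 0, 0]
Initial: VV[2]=[0, 0, 0]
Event 1: LOCAL 2: VV[2][2]++ -> VV[2]=[0, 0, 1]
Event 2: SEND 1->2: VV[1][1]++ -> VV[1]=[0, 1, 0], msg_vec=[0, 1, 0]; VV[2]=max(VV[2],msg_vec) then VV[2][2]++ -> VV[2]=[0, 1, 2]
Event 3: LOCAL 1: VV[1][1]++ -> VV[1]=[0, 2, 0]
Event 4: SEND 2->0: VV[2][2]++ -> VV[2]=[0, 1, 3], msg_vec=[0, 1, 3]; VV[0]=max(VV[0],msg_vec) then VV[0][0]++ -> VV[0]=[1, 1, 3]
Event 5: SEND 2->1: VV[2][2]++ -> VV[2]=[0, 1, 4], msg_vec=[0, 1, 4]; VV[1]=max(VV[1],msg_vec) then VV[1][1]++ -> VV[1]=[0, 3, 4]
Final vectors: VV[0]=[1, 1, 3]; VV[1]=[0, 3, 4]; VV[2]=[0, 1, 4]

Answer: 0 3 4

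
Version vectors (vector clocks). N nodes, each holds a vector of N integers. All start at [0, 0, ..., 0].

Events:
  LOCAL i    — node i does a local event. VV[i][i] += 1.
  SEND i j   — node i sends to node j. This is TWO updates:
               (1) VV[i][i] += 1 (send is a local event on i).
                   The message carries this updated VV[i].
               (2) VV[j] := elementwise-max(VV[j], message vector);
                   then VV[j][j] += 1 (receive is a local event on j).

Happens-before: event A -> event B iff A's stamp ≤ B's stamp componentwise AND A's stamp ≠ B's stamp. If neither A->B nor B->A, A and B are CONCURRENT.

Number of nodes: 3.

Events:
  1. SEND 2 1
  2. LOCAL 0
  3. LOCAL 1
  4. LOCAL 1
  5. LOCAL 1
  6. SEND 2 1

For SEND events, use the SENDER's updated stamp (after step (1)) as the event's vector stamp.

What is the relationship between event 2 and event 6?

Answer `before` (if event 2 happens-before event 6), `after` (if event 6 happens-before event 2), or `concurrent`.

Initial: VV[0]=[0, 0, 0]
Initial: VV[1]=[0, 0, 0]
Initial: VV[2]=[0, 0, 0]
Event 1: SEND 2->1: VV[2][2]++ -> VV[2]=[0, 0, 1], msg_vec=[0, 0, 1]; VV[1]=max(VV[1],msg_vec) then VV[1][1]++ -> VV[1]=[0, 1, 1]
Event 2: LOCAL 0: VV[0][0]++ -> VV[0]=[1, 0, 0]
Event 3: LOCAL 1: VV[1][1]++ -> VV[1]=[0, 2, 1]
Event 4: LOCAL 1: VV[1][1]++ -> VV[1]=[0, 3, 1]
Event 5: LOCAL 1: VV[1][1]++ -> VV[1]=[0, 4, 1]
Event 6: SEND 2->1: VV[2][2]++ -> VV[2]=[0, 0, 2], msg_vec=[0, 0, 2]; VV[1]=max(VV[1],msg_vec) then VV[1][1]++ -> VV[1]=[0, 5, 2]
Event 2 stamp: [1, 0, 0]
Event 6 stamp: [0, 0, 2]
[1, 0, 0] <= [0, 0, 2]? False
[0, 0, 2] <= [1, 0, 0]? False
Relation: concurrent

Answer: concurrent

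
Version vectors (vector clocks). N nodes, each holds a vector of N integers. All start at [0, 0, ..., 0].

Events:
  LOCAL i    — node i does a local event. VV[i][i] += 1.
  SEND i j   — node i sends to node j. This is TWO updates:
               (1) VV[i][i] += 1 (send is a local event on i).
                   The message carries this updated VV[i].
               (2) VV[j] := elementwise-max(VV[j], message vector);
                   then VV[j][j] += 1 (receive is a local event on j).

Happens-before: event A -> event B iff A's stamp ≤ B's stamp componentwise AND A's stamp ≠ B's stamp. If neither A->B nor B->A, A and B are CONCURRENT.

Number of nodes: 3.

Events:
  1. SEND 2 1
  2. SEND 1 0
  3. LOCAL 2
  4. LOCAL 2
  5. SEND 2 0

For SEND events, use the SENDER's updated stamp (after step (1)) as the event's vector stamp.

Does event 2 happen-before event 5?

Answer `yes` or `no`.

Answer: no

Derivation:
Initial: VV[0]=[0, 0, 0]
Initial: VV[1]=[0, 0, 0]
Initial: VV[2]=[0, 0, 0]
Event 1: SEND 2->1: VV[2][2]++ -> VV[2]=[0, 0, 1], msg_vec=[0, 0, 1]; VV[1]=max(VV[1],msg_vec) then VV[1][1]++ -> VV[1]=[0, 1, 1]
Event 2: SEND 1->0: VV[1][1]++ -> VV[1]=[0, 2, 1], msg_vec=[0, 2, 1]; VV[0]=max(VV[0],msg_vec) then VV[0][0]++ -> VV[0]=[1, 2, 1]
Event 3: LOCAL 2: VV[2][2]++ -> VV[2]=[0, 0, 2]
Event 4: LOCAL 2: VV[2][2]++ -> VV[2]=[0, 0, 3]
Event 5: SEND 2->0: VV[2][2]++ -> VV[2]=[0, 0, 4], msg_vec=[0, 0, 4]; VV[0]=max(VV[0],msg_vec) then VV[0][0]++ -> VV[0]=[2, 2, 4]
Event 2 stamp: [0, 2, 1]
Event 5 stamp: [0, 0, 4]
[0, 2, 1] <= [0, 0, 4]? False. Equal? False. Happens-before: False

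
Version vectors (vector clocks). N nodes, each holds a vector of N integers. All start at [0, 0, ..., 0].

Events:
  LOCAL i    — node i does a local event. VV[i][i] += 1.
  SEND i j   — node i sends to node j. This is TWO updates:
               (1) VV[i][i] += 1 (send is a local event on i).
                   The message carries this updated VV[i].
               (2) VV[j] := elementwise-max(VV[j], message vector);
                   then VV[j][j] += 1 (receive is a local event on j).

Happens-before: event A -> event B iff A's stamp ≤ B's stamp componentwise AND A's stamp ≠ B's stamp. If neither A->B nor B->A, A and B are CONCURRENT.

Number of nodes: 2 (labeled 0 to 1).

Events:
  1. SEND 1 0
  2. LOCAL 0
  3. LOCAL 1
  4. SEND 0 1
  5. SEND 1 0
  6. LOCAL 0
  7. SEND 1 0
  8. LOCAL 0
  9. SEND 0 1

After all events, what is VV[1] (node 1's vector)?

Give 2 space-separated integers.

Initial: VV[0]=[0, 0]
Initial: VV[1]=[0, 0]
Event 1: SEND 1->0: VV[1][1]++ -> VV[1]=[0, 1], msg_vec=[0, 1]; VV[0]=max(VV[0],msg_vec) then VV[0][0]++ -> VV[0]=[1, 1]
Event 2: LOCAL 0: VV[0][0]++ -> VV[0]=[2, 1]
Event 3: LOCAL 1: VV[1][1]++ -> VV[1]=[0, 2]
Event 4: SEND 0->1: VV[0][0]++ -> VV[0]=[3, 1], msg_vec=[3, 1]; VV[1]=max(VV[1],msg_vec) then VV[1][1]++ -> VV[1]=[3, 3]
Event 5: SEND 1->0: VV[1][1]++ -> VV[1]=[3, 4], msg_vec=[3, 4]; VV[0]=max(VV[0],msg_vec) then VV[0][0]++ -> VV[0]=[4, 4]
Event 6: LOCAL 0: VV[0][0]++ -> VV[0]=[5, 4]
Event 7: SEND 1->0: VV[1][1]++ -> VV[1]=[3, 5], msg_vec=[3, 5]; VV[0]=max(VV[0],msg_vec) then VV[0][0]++ -> VV[0]=[6, 5]
Event 8: LOCAL 0: VV[0][0]++ -> VV[0]=[7, 5]
Event 9: SEND 0->1: VV[0][0]++ -> VV[0]=[8, 5], msg_vec=[8, 5]; VV[1]=max(VV[1],msg_vec) then VV[1][1]++ -> VV[1]=[8, 6]
Final vectors: VV[0]=[8, 5]; VV[1]=[8, 6]

Answer: 8 6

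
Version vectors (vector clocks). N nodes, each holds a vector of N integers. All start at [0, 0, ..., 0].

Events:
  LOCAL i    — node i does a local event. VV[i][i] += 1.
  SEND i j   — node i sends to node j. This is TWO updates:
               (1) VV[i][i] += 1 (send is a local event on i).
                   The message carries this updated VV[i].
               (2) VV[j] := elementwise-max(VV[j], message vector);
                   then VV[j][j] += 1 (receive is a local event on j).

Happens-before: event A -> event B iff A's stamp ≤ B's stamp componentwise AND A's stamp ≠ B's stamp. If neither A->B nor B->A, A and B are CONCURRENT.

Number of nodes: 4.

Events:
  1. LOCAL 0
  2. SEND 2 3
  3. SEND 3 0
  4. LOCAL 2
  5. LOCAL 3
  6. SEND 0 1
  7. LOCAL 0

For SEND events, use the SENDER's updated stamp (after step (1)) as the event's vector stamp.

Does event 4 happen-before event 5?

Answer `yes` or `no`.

Initial: VV[0]=[0, 0, 0, 0]
Initial: VV[1]=[0, 0, 0, 0]
Initial: VV[2]=[0, 0, 0, 0]
Initial: VV[3]=[0, 0, 0, 0]
Event 1: LOCAL 0: VV[0][0]++ -> VV[0]=[1, 0, 0, 0]
Event 2: SEND 2->3: VV[2][2]++ -> VV[2]=[0, 0, 1, 0], msg_vec=[0, 0, 1, 0]; VV[3]=max(VV[3],msg_vec) then VV[3][3]++ -> VV[3]=[0, 0, 1, 1]
Event 3: SEND 3->0: VV[3][3]++ -> VV[3]=[0, 0, 1, 2], msg_vec=[0, 0, 1, 2]; VV[0]=max(VV[0],msg_vec) then VV[0][0]++ -> VV[0]=[2, 0, 1, 2]
Event 4: LOCAL 2: VV[2][2]++ -> VV[2]=[0, 0, 2, 0]
Event 5: LOCAL 3: VV[3][3]++ -> VV[3]=[0, 0, 1, 3]
Event 6: SEND 0->1: VV[0][0]++ -> VV[0]=[3, 0, 1, 2], msg_vec=[3, 0, 1, 2]; VV[1]=max(VV[1],msg_vec) then VV[1][1]++ -> VV[1]=[3, 1, 1, 2]
Event 7: LOCAL 0: VV[0][0]++ -> VV[0]=[4, 0, 1, 2]
Event 4 stamp: [0, 0, 2, 0]
Event 5 stamp: [0, 0, 1, 3]
[0, 0, 2, 0] <= [0, 0, 1, 3]? False. Equal? False. Happens-before: False

Answer: no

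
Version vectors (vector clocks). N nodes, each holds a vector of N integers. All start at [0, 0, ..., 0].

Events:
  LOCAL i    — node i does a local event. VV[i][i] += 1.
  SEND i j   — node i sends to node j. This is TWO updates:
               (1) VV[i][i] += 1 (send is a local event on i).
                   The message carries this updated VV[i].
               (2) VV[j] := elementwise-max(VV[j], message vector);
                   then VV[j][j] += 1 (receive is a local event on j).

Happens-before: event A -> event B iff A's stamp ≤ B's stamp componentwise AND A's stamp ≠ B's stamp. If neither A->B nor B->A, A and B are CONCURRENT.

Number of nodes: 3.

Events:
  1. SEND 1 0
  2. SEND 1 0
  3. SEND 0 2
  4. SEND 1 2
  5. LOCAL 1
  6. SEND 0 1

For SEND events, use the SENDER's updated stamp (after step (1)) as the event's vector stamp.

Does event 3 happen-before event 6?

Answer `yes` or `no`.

Initial: VV[0]=[0, 0, 0]
Initial: VV[1]=[0, 0, 0]
Initial: VV[2]=[0, 0, 0]
Event 1: SEND 1->0: VV[1][1]++ -> VV[1]=[0, 1, 0], msg_vec=[0, 1, 0]; VV[0]=max(VV[0],msg_vec) then VV[0][0]++ -> VV[0]=[1, 1, 0]
Event 2: SEND 1->0: VV[1][1]++ -> VV[1]=[0, 2, 0], msg_vec=[0, 2, 0]; VV[0]=max(VV[0],msg_vec) then VV[0][0]++ -> VV[0]=[2, 2, 0]
Event 3: SEND 0->2: VV[0][0]++ -> VV[0]=[3, 2, 0], msg_vec=[3, 2, 0]; VV[2]=max(VV[2],msg_vec) then VV[2][2]++ -> VV[2]=[3, 2, 1]
Event 4: SEND 1->2: VV[1][1]++ -> VV[1]=[0, 3, 0], msg_vec=[0, 3, 0]; VV[2]=max(VV[2],msg_vec) then VV[2][2]++ -> VV[2]=[3, 3, 2]
Event 5: LOCAL 1: VV[1][1]++ -> VV[1]=[0, 4, 0]
Event 6: SEND 0->1: VV[0][0]++ -> VV[0]=[4, 2, 0], msg_vec=[4, 2, 0]; VV[1]=max(VV[1],msg_vec) then VV[1][1]++ -> VV[1]=[4, 5, 0]
Event 3 stamp: [3, 2, 0]
Event 6 stamp: [4, 2, 0]
[3, 2, 0] <= [4, 2, 0]? True. Equal? False. Happens-before: True

Answer: yes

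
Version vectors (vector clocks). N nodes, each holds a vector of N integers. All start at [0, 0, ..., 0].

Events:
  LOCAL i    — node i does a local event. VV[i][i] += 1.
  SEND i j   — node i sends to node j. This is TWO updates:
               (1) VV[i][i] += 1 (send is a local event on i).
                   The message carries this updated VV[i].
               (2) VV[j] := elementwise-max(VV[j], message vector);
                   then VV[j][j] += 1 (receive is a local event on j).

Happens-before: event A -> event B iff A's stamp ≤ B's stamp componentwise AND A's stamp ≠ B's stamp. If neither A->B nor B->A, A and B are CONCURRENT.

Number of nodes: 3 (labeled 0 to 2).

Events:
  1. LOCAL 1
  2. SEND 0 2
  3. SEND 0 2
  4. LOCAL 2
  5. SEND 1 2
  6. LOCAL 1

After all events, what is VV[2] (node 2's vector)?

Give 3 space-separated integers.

Answer: 2 2 4

Derivation:
Initial: VV[0]=[0, 0, 0]
Initial: VV[1]=[0, 0, 0]
Initial: VV[2]=[0, 0, 0]
Event 1: LOCAL 1: VV[1][1]++ -> VV[1]=[0, 1, 0]
Event 2: SEND 0->2: VV[0][0]++ -> VV[0]=[1, 0, 0], msg_vec=[1, 0, 0]; VV[2]=max(VV[2],msg_vec) then VV[2][2]++ -> VV[2]=[1, 0, 1]
Event 3: SEND 0->2: VV[0][0]++ -> VV[0]=[2, 0, 0], msg_vec=[2, 0, 0]; VV[2]=max(VV[2],msg_vec) then VV[2][2]++ -> VV[2]=[2, 0, 2]
Event 4: LOCAL 2: VV[2][2]++ -> VV[2]=[2, 0, 3]
Event 5: SEND 1->2: VV[1][1]++ -> VV[1]=[0, 2, 0], msg_vec=[0, 2, 0]; VV[2]=max(VV[2],msg_vec) then VV[2][2]++ -> VV[2]=[2, 2, 4]
Event 6: LOCAL 1: VV[1][1]++ -> VV[1]=[0, 3, 0]
Final vectors: VV[0]=[2, 0, 0]; VV[1]=[0, 3, 0]; VV[2]=[2, 2, 4]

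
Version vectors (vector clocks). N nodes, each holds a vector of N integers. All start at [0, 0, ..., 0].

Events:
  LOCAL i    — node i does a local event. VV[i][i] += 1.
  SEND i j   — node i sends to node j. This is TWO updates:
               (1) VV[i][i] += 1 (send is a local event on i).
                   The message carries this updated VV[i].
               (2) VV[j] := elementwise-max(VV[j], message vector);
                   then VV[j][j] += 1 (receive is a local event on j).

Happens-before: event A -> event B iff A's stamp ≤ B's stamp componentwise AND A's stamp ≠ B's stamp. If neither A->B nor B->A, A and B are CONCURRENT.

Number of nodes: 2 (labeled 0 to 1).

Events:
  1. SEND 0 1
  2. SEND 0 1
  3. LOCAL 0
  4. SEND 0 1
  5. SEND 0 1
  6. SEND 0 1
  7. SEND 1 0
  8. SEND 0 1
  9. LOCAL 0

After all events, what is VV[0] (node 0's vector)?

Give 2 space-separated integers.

Initial: VV[0]=[0, 0]
Initial: VV[1]=[0, 0]
Event 1: SEND 0->1: VV[0][0]++ -> VV[0]=[1, 0], msg_vec=[1, 0]; VV[1]=max(VV[1],msg_vec) then VV[1][1]++ -> VV[1]=[1, 1]
Event 2: SEND 0->1: VV[0][0]++ -> VV[0]=[2, 0], msg_vec=[2, 0]; VV[1]=max(VV[1],msg_vec) then VV[1][1]++ -> VV[1]=[2, 2]
Event 3: LOCAL 0: VV[0][0]++ -> VV[0]=[3, 0]
Event 4: SEND 0->1: VV[0][0]++ -> VV[0]=[4, 0], msg_vec=[4, 0]; VV[1]=max(VV[1],msg_vec) then VV[1][1]++ -> VV[1]=[4, 3]
Event 5: SEND 0->1: VV[0][0]++ -> VV[0]=[5, 0], msg_vec=[5, 0]; VV[1]=max(VV[1],msg_vec) then VV[1][1]++ -> VV[1]=[5, 4]
Event 6: SEND 0->1: VV[0][0]++ -> VV[0]=[6, 0], msg_vec=[6, 0]; VV[1]=max(VV[1],msg_vec) then VV[1][1]++ -> VV[1]=[6, 5]
Event 7: SEND 1->0: VV[1][1]++ -> VV[1]=[6, 6], msg_vec=[6, 6]; VV[0]=max(VV[0],msg_vec) then VV[0][0]++ -> VV[0]=[7, 6]
Event 8: SEND 0->1: VV[0][0]++ -> VV[0]=[8, 6], msg_vec=[8, 6]; VV[1]=max(VV[1],msg_vec) then VV[1][1]++ -> VV[1]=[8, 7]
Event 9: LOCAL 0: VV[0][0]++ -> VV[0]=[9, 6]
Final vectors: VV[0]=[9, 6]; VV[1]=[8, 7]

Answer: 9 6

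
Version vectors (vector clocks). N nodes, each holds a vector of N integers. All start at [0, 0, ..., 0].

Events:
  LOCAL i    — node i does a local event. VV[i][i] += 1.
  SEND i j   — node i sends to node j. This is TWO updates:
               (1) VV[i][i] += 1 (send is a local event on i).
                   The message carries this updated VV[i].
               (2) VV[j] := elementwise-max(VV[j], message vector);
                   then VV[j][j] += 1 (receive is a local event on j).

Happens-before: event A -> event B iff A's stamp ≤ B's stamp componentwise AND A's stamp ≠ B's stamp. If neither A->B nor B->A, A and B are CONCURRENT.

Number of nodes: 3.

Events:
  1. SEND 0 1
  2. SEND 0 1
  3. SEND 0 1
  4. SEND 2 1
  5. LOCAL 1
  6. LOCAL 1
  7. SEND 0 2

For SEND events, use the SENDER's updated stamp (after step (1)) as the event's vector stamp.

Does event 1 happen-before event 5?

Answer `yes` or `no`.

Answer: yes

Derivation:
Initial: VV[0]=[0, 0, 0]
Initial: VV[1]=[0, 0, 0]
Initial: VV[2]=[0, 0, 0]
Event 1: SEND 0->1: VV[0][0]++ -> VV[0]=[1, 0, 0], msg_vec=[1, 0, 0]; VV[1]=max(VV[1],msg_vec) then VV[1][1]++ -> VV[1]=[1, 1, 0]
Event 2: SEND 0->1: VV[0][0]++ -> VV[0]=[2, 0, 0], msg_vec=[2, 0, 0]; VV[1]=max(VV[1],msg_vec) then VV[1][1]++ -> VV[1]=[2, 2, 0]
Event 3: SEND 0->1: VV[0][0]++ -> VV[0]=[3, 0, 0], msg_vec=[3, 0, 0]; VV[1]=max(VV[1],msg_vec) then VV[1][1]++ -> VV[1]=[3, 3, 0]
Event 4: SEND 2->1: VV[2][2]++ -> VV[2]=[0, 0, 1], msg_vec=[0, 0, 1]; VV[1]=max(VV[1],msg_vec) then VV[1][1]++ -> VV[1]=[3, 4, 1]
Event 5: LOCAL 1: VV[1][1]++ -> VV[1]=[3, 5, 1]
Event 6: LOCAL 1: VV[1][1]++ -> VV[1]=[3, 6, 1]
Event 7: SEND 0->2: VV[0][0]++ -> VV[0]=[4, 0, 0], msg_vec=[4, 0, 0]; VV[2]=max(VV[2],msg_vec) then VV[2][2]++ -> VV[2]=[4, 0, 2]
Event 1 stamp: [1, 0, 0]
Event 5 stamp: [3, 5, 1]
[1, 0, 0] <= [3, 5, 1]? True. Equal? False. Happens-before: True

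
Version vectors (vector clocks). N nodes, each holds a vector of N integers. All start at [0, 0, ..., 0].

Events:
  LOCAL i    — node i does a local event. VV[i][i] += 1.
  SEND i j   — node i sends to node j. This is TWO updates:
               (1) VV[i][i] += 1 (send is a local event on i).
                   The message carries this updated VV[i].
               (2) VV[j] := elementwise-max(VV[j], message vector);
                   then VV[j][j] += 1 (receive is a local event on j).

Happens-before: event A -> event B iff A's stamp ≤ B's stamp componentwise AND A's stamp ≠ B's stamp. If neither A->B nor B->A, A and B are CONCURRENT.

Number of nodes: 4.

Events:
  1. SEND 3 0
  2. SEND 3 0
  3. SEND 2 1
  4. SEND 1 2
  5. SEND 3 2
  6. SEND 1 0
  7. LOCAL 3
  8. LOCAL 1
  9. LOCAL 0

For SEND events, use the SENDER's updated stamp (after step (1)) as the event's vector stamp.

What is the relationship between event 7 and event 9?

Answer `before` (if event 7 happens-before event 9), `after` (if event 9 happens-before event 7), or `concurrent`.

Initial: VV[0]=[0, 0, 0, 0]
Initial: VV[1]=[0, 0, 0, 0]
Initial: VV[2]=[0, 0, 0, 0]
Initial: VV[3]=[0, 0, 0, 0]
Event 1: SEND 3->0: VV[3][3]++ -> VV[3]=[0, 0, 0, 1], msg_vec=[0, 0, 0, 1]; VV[0]=max(VV[0],msg_vec) then VV[0][0]++ -> VV[0]=[1, 0, 0, 1]
Event 2: SEND 3->0: VV[3][3]++ -> VV[3]=[0, 0, 0, 2], msg_vec=[0, 0, 0, 2]; VV[0]=max(VV[0],msg_vec) then VV[0][0]++ -> VV[0]=[2, 0, 0, 2]
Event 3: SEND 2->1: VV[2][2]++ -> VV[2]=[0, 0, 1, 0], msg_vec=[0, 0, 1, 0]; VV[1]=max(VV[1],msg_vec) then VV[1][1]++ -> VV[1]=[0, 1, 1, 0]
Event 4: SEND 1->2: VV[1][1]++ -> VV[1]=[0, 2, 1, 0], msg_vec=[0, 2, 1, 0]; VV[2]=max(VV[2],msg_vec) then VV[2][2]++ -> VV[2]=[0, 2, 2, 0]
Event 5: SEND 3->2: VV[3][3]++ -> VV[3]=[0, 0, 0, 3], msg_vec=[0, 0, 0, 3]; VV[2]=max(VV[2],msg_vec) then VV[2][2]++ -> VV[2]=[0, 2, 3, 3]
Event 6: SEND 1->0: VV[1][1]++ -> VV[1]=[0, 3, 1, 0], msg_vec=[0, 3, 1, 0]; VV[0]=max(VV[0],msg_vec) then VV[0][0]++ -> VV[0]=[3, 3, 1, 2]
Event 7: LOCAL 3: VV[3][3]++ -> VV[3]=[0, 0, 0, 4]
Event 8: LOCAL 1: VV[1][1]++ -> VV[1]=[0, 4, 1, 0]
Event 9: LOCAL 0: VV[0][0]++ -> VV[0]=[4, 3, 1, 2]
Event 7 stamp: [0, 0, 0, 4]
Event 9 stamp: [4, 3, 1, 2]
[0, 0, 0, 4] <= [4, 3, 1, 2]? False
[4, 3, 1, 2] <= [0, 0, 0, 4]? False
Relation: concurrent

Answer: concurrent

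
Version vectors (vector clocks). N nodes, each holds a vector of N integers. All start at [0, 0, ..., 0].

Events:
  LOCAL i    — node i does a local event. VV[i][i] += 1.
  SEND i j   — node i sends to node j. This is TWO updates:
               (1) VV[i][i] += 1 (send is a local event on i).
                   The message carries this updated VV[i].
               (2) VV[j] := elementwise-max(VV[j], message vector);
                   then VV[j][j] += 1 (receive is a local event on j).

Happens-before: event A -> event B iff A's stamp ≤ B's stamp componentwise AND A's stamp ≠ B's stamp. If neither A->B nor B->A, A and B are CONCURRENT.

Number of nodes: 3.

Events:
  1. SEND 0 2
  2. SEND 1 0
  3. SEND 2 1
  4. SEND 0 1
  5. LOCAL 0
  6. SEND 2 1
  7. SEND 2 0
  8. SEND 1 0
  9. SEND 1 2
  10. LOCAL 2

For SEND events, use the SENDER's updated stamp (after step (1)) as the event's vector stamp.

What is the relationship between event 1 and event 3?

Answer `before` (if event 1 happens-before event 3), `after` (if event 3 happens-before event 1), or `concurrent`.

Answer: before

Derivation:
Initial: VV[0]=[0, 0, 0]
Initial: VV[1]=[0, 0, 0]
Initial: VV[2]=[0, 0, 0]
Event 1: SEND 0->2: VV[0][0]++ -> VV[0]=[1, 0, 0], msg_vec=[1, 0, 0]; VV[2]=max(VV[2],msg_vec) then VV[2][2]++ -> VV[2]=[1, 0, 1]
Event 2: SEND 1->0: VV[1][1]++ -> VV[1]=[0, 1, 0], msg_vec=[0, 1, 0]; VV[0]=max(VV[0],msg_vec) then VV[0][0]++ -> VV[0]=[2, 1, 0]
Event 3: SEND 2->1: VV[2][2]++ -> VV[2]=[1, 0, 2], msg_vec=[1, 0, 2]; VV[1]=max(VV[1],msg_vec) then VV[1][1]++ -> VV[1]=[1, 2, 2]
Event 4: SEND 0->1: VV[0][0]++ -> VV[0]=[3, 1, 0], msg_vec=[3, 1, 0]; VV[1]=max(VV[1],msg_vec) then VV[1][1]++ -> VV[1]=[3, 3, 2]
Event 5: LOCAL 0: VV[0][0]++ -> VV[0]=[4, 1, 0]
Event 6: SEND 2->1: VV[2][2]++ -> VV[2]=[1, 0, 3], msg_vec=[1, 0, 3]; VV[1]=max(VV[1],msg_vec) then VV[1][1]++ -> VV[1]=[3, 4, 3]
Event 7: SEND 2->0: VV[2][2]++ -> VV[2]=[1, 0, 4], msg_vec=[1, 0, 4]; VV[0]=max(VV[0],msg_vec) then VV[0][0]++ -> VV[0]=[5, 1, 4]
Event 8: SEND 1->0: VV[1][1]++ -> VV[1]=[3, 5, 3], msg_vec=[3, 5, 3]; VV[0]=max(VV[0],msg_vec) then VV[0][0]++ -> VV[0]=[6, 5, 4]
Event 9: SEND 1->2: VV[1][1]++ -> VV[1]=[3, 6, 3], msg_vec=[3, 6, 3]; VV[2]=max(VV[2],msg_vec) then VV[2][2]++ -> VV[2]=[3, 6, 5]
Event 10: LOCAL 2: VV[2][2]++ -> VV[2]=[3, 6, 6]
Event 1 stamp: [1, 0, 0]
Event 3 stamp: [1, 0, 2]
[1, 0, 0] <= [1, 0, 2]? True
[1, 0, 2] <= [1, 0, 0]? False
Relation: before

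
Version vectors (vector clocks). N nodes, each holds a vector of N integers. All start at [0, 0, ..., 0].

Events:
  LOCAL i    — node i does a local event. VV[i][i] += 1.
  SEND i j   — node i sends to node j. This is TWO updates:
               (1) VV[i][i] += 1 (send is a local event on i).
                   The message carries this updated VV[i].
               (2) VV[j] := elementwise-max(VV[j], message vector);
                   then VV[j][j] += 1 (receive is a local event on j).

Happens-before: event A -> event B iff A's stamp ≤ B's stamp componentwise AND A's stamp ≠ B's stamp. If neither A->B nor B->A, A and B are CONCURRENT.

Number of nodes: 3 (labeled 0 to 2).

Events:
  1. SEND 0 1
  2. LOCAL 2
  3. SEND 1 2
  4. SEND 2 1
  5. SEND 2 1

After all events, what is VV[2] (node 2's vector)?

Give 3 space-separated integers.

Answer: 1 2 4

Derivation:
Initial: VV[0]=[0, 0, 0]
Initial: VV[1]=[0, 0, 0]
Initial: VV[2]=[0, 0, 0]
Event 1: SEND 0->1: VV[0][0]++ -> VV[0]=[1, 0, 0], msg_vec=[1, 0, 0]; VV[1]=max(VV[1],msg_vec) then VV[1][1]++ -> VV[1]=[1, 1, 0]
Event 2: LOCAL 2: VV[2][2]++ -> VV[2]=[0, 0, 1]
Event 3: SEND 1->2: VV[1][1]++ -> VV[1]=[1, 2, 0], msg_vec=[1, 2, 0]; VV[2]=max(VV[2],msg_vec) then VV[2][2]++ -> VV[2]=[1, 2, 2]
Event 4: SEND 2->1: VV[2][2]++ -> VV[2]=[1, 2, 3], msg_vec=[1, 2, 3]; VV[1]=max(VV[1],msg_vec) then VV[1][1]++ -> VV[1]=[1, 3, 3]
Event 5: SEND 2->1: VV[2][2]++ -> VV[2]=[1, 2, 4], msg_vec=[1, 2, 4]; VV[1]=max(VV[1],msg_vec) then VV[1][1]++ -> VV[1]=[1, 4, 4]
Final vectors: VV[0]=[1, 0, 0]; VV[1]=[1, 4, 4]; VV[2]=[1, 2, 4]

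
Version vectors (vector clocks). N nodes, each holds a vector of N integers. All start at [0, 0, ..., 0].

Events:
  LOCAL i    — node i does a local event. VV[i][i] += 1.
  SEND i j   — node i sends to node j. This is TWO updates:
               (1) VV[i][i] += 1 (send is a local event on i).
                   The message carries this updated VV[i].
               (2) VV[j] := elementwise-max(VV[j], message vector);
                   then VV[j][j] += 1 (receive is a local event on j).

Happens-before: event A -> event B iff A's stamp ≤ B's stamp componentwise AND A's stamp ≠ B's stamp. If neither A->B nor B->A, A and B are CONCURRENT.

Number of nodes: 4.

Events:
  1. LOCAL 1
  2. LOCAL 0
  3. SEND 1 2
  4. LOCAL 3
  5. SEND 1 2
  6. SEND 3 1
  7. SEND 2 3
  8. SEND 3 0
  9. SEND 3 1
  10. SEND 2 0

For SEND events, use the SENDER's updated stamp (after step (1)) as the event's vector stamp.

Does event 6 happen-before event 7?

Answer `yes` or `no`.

Answer: no

Derivation:
Initial: VV[0]=[0, 0, 0, 0]
Initial: VV[1]=[0, 0, 0, 0]
Initial: VV[2]=[0, 0, 0, 0]
Initial: VV[3]=[0, 0, 0, 0]
Event 1: LOCAL 1: VV[1][1]++ -> VV[1]=[0, 1, 0, 0]
Event 2: LOCAL 0: VV[0][0]++ -> VV[0]=[1, 0, 0, 0]
Event 3: SEND 1->2: VV[1][1]++ -> VV[1]=[0, 2, 0, 0], msg_vec=[0, 2, 0, 0]; VV[2]=max(VV[2],msg_vec) then VV[2][2]++ -> VV[2]=[0, 2, 1, 0]
Event 4: LOCAL 3: VV[3][3]++ -> VV[3]=[0, 0, 0, 1]
Event 5: SEND 1->2: VV[1][1]++ -> VV[1]=[0, 3, 0, 0], msg_vec=[0, 3, 0, 0]; VV[2]=max(VV[2],msg_vec) then VV[2][2]++ -> VV[2]=[0, 3, 2, 0]
Event 6: SEND 3->1: VV[3][3]++ -> VV[3]=[0, 0, 0, 2], msg_vec=[0, 0, 0, 2]; VV[1]=max(VV[1],msg_vec) then VV[1][1]++ -> VV[1]=[0, 4, 0, 2]
Event 7: SEND 2->3: VV[2][2]++ -> VV[2]=[0, 3, 3, 0], msg_vec=[0, 3, 3, 0]; VV[3]=max(VV[3],msg_vec) then VV[3][3]++ -> VV[3]=[0, 3, 3, 3]
Event 8: SEND 3->0: VV[3][3]++ -> VV[3]=[0, 3, 3, 4], msg_vec=[0, 3, 3, 4]; VV[0]=max(VV[0],msg_vec) then VV[0][0]++ -> VV[0]=[2, 3, 3, 4]
Event 9: SEND 3->1: VV[3][3]++ -> VV[3]=[0, 3, 3, 5], msg_vec=[0, 3, 3, 5]; VV[1]=max(VV[1],msg_vec) then VV[1][1]++ -> VV[1]=[0, 5, 3, 5]
Event 10: SEND 2->0: VV[2][2]++ -> VV[2]=[0, 3, 4, 0], msg_vec=[0, 3, 4, 0]; VV[0]=max(VV[0],msg_vec) then VV[0][0]++ -> VV[0]=[3, 3, 4, 4]
Event 6 stamp: [0, 0, 0, 2]
Event 7 stamp: [0, 3, 3, 0]
[0, 0, 0, 2] <= [0, 3, 3, 0]? False. Equal? False. Happens-before: False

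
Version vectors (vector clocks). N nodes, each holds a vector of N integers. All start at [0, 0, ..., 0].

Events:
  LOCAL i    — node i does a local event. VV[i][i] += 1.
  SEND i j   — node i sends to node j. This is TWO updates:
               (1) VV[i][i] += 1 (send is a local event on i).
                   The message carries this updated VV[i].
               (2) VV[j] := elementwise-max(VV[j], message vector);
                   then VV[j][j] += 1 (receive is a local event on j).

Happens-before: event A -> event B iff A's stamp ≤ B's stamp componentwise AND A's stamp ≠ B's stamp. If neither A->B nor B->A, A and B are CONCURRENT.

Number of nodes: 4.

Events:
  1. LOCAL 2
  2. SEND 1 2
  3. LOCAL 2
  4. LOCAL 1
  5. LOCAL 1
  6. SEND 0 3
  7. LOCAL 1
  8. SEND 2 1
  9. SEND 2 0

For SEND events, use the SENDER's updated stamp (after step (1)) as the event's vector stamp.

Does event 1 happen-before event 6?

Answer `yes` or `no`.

Answer: no

Derivation:
Initial: VV[0]=[0, 0, 0, 0]
Initial: VV[1]=[0, 0, 0, 0]
Initial: VV[2]=[0, 0, 0, 0]
Initial: VV[3]=[0, 0, 0, 0]
Event 1: LOCAL 2: VV[2][2]++ -> VV[2]=[0, 0, 1, 0]
Event 2: SEND 1->2: VV[1][1]++ -> VV[1]=[0, 1, 0, 0], msg_vec=[0, 1, 0, 0]; VV[2]=max(VV[2],msg_vec) then VV[2][2]++ -> VV[2]=[0, 1, 2, 0]
Event 3: LOCAL 2: VV[2][2]++ -> VV[2]=[0, 1, 3, 0]
Event 4: LOCAL 1: VV[1][1]++ -> VV[1]=[0, 2, 0, 0]
Event 5: LOCAL 1: VV[1][1]++ -> VV[1]=[0, 3, 0, 0]
Event 6: SEND 0->3: VV[0][0]++ -> VV[0]=[1, 0, 0, 0], msg_vec=[1, 0, 0, 0]; VV[3]=max(VV[3],msg_vec) then VV[3][3]++ -> VV[3]=[1, 0, 0, 1]
Event 7: LOCAL 1: VV[1][1]++ -> VV[1]=[0, 4, 0, 0]
Event 8: SEND 2->1: VV[2][2]++ -> VV[2]=[0, 1, 4, 0], msg_vec=[0, 1, 4, 0]; VV[1]=max(VV[1],msg_vec) then VV[1][1]++ -> VV[1]=[0, 5, 4, 0]
Event 9: SEND 2->0: VV[2][2]++ -> VV[2]=[0, 1, 5, 0], msg_vec=[0, 1, 5, 0]; VV[0]=max(VV[0],msg_vec) then VV[0][0]++ -> VV[0]=[2, 1, 5, 0]
Event 1 stamp: [0, 0, 1, 0]
Event 6 stamp: [1, 0, 0, 0]
[0, 0, 1, 0] <= [1, 0, 0, 0]? False. Equal? False. Happens-before: False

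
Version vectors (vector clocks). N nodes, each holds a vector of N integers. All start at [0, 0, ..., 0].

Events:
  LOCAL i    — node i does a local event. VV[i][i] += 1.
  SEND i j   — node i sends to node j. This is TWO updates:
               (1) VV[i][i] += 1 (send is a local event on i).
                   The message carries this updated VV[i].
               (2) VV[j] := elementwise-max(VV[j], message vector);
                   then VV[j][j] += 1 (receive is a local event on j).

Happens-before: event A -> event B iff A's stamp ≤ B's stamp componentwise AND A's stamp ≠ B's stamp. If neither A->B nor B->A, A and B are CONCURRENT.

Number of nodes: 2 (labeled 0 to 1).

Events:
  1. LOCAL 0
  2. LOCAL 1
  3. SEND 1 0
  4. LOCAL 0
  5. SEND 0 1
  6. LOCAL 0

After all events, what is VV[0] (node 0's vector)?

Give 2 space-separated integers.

Answer: 5 2

Derivation:
Initial: VV[0]=[0, 0]
Initial: VV[1]=[0, 0]
Event 1: LOCAL 0: VV[0][0]++ -> VV[0]=[1, 0]
Event 2: LOCAL 1: VV[1][1]++ -> VV[1]=[0, 1]
Event 3: SEND 1->0: VV[1][1]++ -> VV[1]=[0, 2], msg_vec=[0, 2]; VV[0]=max(VV[0],msg_vec) then VV[0][0]++ -> VV[0]=[2, 2]
Event 4: LOCAL 0: VV[0][0]++ -> VV[0]=[3, 2]
Event 5: SEND 0->1: VV[0][0]++ -> VV[0]=[4, 2], msg_vec=[4, 2]; VV[1]=max(VV[1],msg_vec) then VV[1][1]++ -> VV[1]=[4, 3]
Event 6: LOCAL 0: VV[0][0]++ -> VV[0]=[5, 2]
Final vectors: VV[0]=[5, 2]; VV[1]=[4, 3]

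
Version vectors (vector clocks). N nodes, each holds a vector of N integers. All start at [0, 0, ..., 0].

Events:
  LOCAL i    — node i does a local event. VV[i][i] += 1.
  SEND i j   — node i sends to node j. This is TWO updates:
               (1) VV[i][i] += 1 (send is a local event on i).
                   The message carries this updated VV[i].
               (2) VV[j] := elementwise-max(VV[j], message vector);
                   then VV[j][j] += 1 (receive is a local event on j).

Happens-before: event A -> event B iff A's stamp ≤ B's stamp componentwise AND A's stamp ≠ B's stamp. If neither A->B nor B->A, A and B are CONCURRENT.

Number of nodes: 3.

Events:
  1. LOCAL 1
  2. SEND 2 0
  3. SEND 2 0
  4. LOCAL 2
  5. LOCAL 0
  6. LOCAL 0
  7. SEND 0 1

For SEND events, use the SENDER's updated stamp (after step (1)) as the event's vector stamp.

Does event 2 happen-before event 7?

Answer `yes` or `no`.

Answer: yes

Derivation:
Initial: VV[0]=[0, 0, 0]
Initial: VV[1]=[0, 0, 0]
Initial: VV[2]=[0, 0, 0]
Event 1: LOCAL 1: VV[1][1]++ -> VV[1]=[0, 1, 0]
Event 2: SEND 2->0: VV[2][2]++ -> VV[2]=[0, 0, 1], msg_vec=[0, 0, 1]; VV[0]=max(VV[0],msg_vec) then VV[0][0]++ -> VV[0]=[1, 0, 1]
Event 3: SEND 2->0: VV[2][2]++ -> VV[2]=[0, 0, 2], msg_vec=[0, 0, 2]; VV[0]=max(VV[0],msg_vec) then VV[0][0]++ -> VV[0]=[2, 0, 2]
Event 4: LOCAL 2: VV[2][2]++ -> VV[2]=[0, 0, 3]
Event 5: LOCAL 0: VV[0][0]++ -> VV[0]=[3, 0, 2]
Event 6: LOCAL 0: VV[0][0]++ -> VV[0]=[4, 0, 2]
Event 7: SEND 0->1: VV[0][0]++ -> VV[0]=[5, 0, 2], msg_vec=[5, 0, 2]; VV[1]=max(VV[1],msg_vec) then VV[1][1]++ -> VV[1]=[5, 2, 2]
Event 2 stamp: [0, 0, 1]
Event 7 stamp: [5, 0, 2]
[0, 0, 1] <= [5, 0, 2]? True. Equal? False. Happens-before: True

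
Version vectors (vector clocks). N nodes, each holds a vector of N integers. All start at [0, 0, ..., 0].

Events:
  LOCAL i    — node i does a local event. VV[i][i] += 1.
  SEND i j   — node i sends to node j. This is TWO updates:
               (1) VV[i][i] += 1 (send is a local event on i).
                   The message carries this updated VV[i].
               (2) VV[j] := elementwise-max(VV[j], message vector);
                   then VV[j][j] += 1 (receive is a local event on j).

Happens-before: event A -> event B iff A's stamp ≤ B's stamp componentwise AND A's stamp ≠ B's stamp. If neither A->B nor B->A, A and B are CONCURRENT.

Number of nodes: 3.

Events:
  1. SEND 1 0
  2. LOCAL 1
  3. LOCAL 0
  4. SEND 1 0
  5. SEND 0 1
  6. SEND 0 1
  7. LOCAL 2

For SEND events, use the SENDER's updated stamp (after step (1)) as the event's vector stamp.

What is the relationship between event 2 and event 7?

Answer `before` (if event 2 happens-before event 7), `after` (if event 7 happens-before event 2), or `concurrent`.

Initial: VV[0]=[0, 0, 0]
Initial: VV[1]=[0, 0, 0]
Initial: VV[2]=[0, 0, 0]
Event 1: SEND 1->0: VV[1][1]++ -> VV[1]=[0, 1, 0], msg_vec=[0, 1, 0]; VV[0]=max(VV[0],msg_vec) then VV[0][0]++ -> VV[0]=[1, 1, 0]
Event 2: LOCAL 1: VV[1][1]++ -> VV[1]=[0, 2, 0]
Event 3: LOCAL 0: VV[0][0]++ -> VV[0]=[2, 1, 0]
Event 4: SEND 1->0: VV[1][1]++ -> VV[1]=[0, 3, 0], msg_vec=[0, 3, 0]; VV[0]=max(VV[0],msg_vec) then VV[0][0]++ -> VV[0]=[3, 3, 0]
Event 5: SEND 0->1: VV[0][0]++ -> VV[0]=[4, 3, 0], msg_vec=[4, 3, 0]; VV[1]=max(VV[1],msg_vec) then VV[1][1]++ -> VV[1]=[4, 4, 0]
Event 6: SEND 0->1: VV[0][0]++ -> VV[0]=[5, 3, 0], msg_vec=[5, 3, 0]; VV[1]=max(VV[1],msg_vec) then VV[1][1]++ -> VV[1]=[5, 5, 0]
Event 7: LOCAL 2: VV[2][2]++ -> VV[2]=[0, 0, 1]
Event 2 stamp: [0, 2, 0]
Event 7 stamp: [0, 0, 1]
[0, 2, 0] <= [0, 0, 1]? False
[0, 0, 1] <= [0, 2, 0]? False
Relation: concurrent

Answer: concurrent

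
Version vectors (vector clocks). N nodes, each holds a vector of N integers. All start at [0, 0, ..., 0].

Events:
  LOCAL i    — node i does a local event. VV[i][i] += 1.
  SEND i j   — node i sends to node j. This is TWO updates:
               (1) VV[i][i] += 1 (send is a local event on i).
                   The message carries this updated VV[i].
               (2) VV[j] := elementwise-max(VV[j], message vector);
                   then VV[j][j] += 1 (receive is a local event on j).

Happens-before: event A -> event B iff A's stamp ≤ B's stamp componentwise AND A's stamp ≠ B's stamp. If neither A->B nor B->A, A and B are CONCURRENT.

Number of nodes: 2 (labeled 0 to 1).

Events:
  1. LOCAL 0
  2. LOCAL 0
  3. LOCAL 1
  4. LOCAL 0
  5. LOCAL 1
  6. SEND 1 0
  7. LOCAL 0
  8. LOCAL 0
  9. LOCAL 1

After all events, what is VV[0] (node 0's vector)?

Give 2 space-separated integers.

Initial: VV[0]=[0, 0]
Initial: VV[1]=[0, 0]
Event 1: LOCAL 0: VV[0][0]++ -> VV[0]=[1, 0]
Event 2: LOCAL 0: VV[0][0]++ -> VV[0]=[2, 0]
Event 3: LOCAL 1: VV[1][1]++ -> VV[1]=[0, 1]
Event 4: LOCAL 0: VV[0][0]++ -> VV[0]=[3, 0]
Event 5: LOCAL 1: VV[1][1]++ -> VV[1]=[0, 2]
Event 6: SEND 1->0: VV[1][1]++ -> VV[1]=[0, 3], msg_vec=[0, 3]; VV[0]=max(VV[0],msg_vec) then VV[0][0]++ -> VV[0]=[4, 3]
Event 7: LOCAL 0: VV[0][0]++ -> VV[0]=[5, 3]
Event 8: LOCAL 0: VV[0][0]++ -> VV[0]=[6, 3]
Event 9: LOCAL 1: VV[1][1]++ -> VV[1]=[0, 4]
Final vectors: VV[0]=[6, 3]; VV[1]=[0, 4]

Answer: 6 3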